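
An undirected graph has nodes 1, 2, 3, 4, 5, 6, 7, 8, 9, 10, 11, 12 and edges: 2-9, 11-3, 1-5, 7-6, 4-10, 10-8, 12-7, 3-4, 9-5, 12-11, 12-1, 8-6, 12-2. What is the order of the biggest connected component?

Starting from 1 we can reach 1, 2, 3, 4, 5, 6, 7, 8, 9, 10, 11, 12. That is one component of size 12.
The largest has 12 vertices.

12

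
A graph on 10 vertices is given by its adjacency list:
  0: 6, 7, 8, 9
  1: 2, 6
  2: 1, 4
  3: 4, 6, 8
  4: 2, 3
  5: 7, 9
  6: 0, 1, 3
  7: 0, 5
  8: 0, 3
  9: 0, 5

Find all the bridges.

The edges on the cycle 0-8-3-4-2-1-6-0 are not bridges since each lies on that cycle.
Every edge lies on some cycle, so there are no bridges.

none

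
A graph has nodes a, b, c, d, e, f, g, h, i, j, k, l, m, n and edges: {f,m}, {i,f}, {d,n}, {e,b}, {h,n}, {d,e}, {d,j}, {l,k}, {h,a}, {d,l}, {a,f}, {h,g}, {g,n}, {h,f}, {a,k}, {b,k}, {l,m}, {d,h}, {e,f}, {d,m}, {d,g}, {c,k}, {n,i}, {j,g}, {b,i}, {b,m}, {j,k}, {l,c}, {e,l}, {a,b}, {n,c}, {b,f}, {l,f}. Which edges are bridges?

The edges on the cycle d-j-g-d are not bridges since each lies on that cycle.
Every edge lies on some cycle, so there are no bridges.

none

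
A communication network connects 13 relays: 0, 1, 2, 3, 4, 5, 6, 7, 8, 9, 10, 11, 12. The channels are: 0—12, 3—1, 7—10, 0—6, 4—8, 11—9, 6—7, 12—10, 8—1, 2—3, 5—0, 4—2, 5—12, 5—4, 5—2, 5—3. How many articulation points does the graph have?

1

Removing 5 increases the component count from 2 to 3, so 5 is a cut vertex.
By contrast removing 8 leaves 2 components; it is not a cut vertex. No other vertex is a cut vertex either.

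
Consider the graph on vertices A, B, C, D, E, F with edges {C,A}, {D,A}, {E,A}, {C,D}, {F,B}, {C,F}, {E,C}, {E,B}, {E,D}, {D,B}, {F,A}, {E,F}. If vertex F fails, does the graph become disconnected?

No

Deleting F leaves 1 component (was 1) (its neighbors A, B, C, E remain connected to each other), so F is not a cut vertex.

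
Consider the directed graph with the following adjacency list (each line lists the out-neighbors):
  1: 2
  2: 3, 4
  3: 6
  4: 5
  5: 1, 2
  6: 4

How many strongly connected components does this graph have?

1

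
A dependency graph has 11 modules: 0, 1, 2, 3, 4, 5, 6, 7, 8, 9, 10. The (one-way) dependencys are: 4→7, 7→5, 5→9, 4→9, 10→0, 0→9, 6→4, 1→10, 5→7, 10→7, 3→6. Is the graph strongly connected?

There is no directed path from 5 to 0, so the graph is not strongly connected.

No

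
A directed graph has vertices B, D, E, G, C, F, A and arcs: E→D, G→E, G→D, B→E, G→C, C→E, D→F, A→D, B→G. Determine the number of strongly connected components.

{B} is an SCC by itself.
{D} is an SCC by itself.
{G} is an SCC by itself.
{F} is an SCC by itself.
{C} is an SCC by itself.
(and 2 more singleton SCCs)
That gives 7 strongly connected components.

7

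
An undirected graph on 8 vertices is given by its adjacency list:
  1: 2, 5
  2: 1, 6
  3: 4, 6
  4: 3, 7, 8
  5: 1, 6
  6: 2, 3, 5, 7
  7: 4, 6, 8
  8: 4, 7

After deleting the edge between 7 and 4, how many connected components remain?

7 and 4 are still connected via 7-8-4, so the component count stays at 1.

1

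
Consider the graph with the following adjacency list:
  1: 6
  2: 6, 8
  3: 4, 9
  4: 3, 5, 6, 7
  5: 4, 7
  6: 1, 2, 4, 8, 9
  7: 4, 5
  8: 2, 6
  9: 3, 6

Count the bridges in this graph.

The edges on the cycle 4-5-7-4 are not bridges since each lies on that cycle.
But removing 1-6 disconnects 1 from 6 — this is a bridge.

1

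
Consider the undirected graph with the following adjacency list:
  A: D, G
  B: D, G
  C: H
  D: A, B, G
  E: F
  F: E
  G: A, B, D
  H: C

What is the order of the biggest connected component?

4

Starting from E we can reach E, F. That is one component of size 2.
Starting from C we can reach C, H. That is one component of size 2.
Starting from A we can reach A, B, D, G. That is one component of size 4.
The largest has 4 vertices.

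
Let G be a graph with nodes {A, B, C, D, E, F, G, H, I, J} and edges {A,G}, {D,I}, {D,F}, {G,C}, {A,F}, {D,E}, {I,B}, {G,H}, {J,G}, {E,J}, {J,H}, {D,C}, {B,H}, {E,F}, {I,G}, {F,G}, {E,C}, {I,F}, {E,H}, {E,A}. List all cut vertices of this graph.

Removing J, for instance, still leaves 1 component. No single vertex removal increases the component count — the graph has no articulation points.

none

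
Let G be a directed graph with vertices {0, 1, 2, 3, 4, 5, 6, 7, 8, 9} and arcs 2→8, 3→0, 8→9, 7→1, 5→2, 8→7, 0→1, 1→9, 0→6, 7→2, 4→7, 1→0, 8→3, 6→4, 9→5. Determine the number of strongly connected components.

{0, 1, 2, 3, 4, 5, 6, 7, 8, 9} are all mutually reachable — one SCC of size 10.
That gives 1 strongly connected component.

1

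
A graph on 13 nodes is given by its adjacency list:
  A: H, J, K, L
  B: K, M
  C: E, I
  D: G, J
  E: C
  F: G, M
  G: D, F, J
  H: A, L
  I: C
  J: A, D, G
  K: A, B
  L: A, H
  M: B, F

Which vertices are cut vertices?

A, C

Removing A increases the component count from 2 to 3, so A is a cut vertex.
Removing C increases the component count from 2 to 3, so C is a cut vertex.
By contrast removing H leaves 2 components; it is not a cut vertex. No other vertex is a cut vertex either.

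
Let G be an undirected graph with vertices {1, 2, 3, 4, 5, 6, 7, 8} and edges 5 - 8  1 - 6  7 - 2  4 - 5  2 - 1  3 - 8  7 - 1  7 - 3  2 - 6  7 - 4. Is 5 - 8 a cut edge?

After removing 5 - 8, the path 5-4-7-3-8 still connects them, so the edge is not a bridge.

No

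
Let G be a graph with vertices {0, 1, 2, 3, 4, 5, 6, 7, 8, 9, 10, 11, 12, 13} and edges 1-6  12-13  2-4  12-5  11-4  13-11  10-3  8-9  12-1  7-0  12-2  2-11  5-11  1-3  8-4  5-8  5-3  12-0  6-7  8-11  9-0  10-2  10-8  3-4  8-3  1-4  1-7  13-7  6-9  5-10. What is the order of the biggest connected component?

14

Starting from 0 we can reach 0, 1, 2, 3, 4, 5, 6, 7, 8, 9, 10, 11, 12, 13. That is one component of size 14.
The largest has 14 vertices.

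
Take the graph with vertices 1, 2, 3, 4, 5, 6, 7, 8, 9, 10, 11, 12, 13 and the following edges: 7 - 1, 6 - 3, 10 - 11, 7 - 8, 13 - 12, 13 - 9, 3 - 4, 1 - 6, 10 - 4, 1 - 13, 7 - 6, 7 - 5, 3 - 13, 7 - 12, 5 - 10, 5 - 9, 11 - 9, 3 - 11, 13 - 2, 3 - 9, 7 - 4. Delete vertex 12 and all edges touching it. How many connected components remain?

1

With 12 gone, the remaining components are: {1, 2, 3, 4, 5, 6, 7, 8, 9, 10, 11, 13}.
That is 1 component.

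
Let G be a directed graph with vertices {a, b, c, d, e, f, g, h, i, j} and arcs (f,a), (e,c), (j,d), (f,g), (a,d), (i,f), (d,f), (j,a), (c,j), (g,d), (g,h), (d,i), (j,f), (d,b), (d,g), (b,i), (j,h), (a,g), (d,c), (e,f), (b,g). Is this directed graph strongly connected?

There is no directed path from d to e, so the graph is not strongly connected.

No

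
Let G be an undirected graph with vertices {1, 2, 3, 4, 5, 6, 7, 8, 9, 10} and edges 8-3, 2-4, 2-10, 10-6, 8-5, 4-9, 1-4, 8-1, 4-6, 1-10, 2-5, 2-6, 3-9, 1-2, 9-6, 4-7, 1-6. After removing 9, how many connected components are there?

1

With 9 gone, the remaining components are: {1, 2, 3, 4, 5, 6, 7, 8, 10}.
That is 1 component.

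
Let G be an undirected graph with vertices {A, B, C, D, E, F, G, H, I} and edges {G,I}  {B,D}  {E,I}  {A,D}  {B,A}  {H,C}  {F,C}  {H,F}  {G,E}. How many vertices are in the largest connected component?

Starting from C we can reach C, F, H. That is one component of size 3.
Starting from E we can reach E, G, I. That is one component of size 3.
Starting from A we can reach A, B, D. That is one component of size 3.
The largest has 3 vertices.

3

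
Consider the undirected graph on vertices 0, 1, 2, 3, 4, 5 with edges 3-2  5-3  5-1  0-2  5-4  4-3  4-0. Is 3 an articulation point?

No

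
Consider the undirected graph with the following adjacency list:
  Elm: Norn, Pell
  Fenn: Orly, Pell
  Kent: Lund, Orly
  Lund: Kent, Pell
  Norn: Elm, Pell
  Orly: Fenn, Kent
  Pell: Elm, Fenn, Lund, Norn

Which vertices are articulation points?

Pell

Removing Pell increases the component count from 1 to 2, so Pell is a cut vertex.
By contrast removing Elm leaves 1 component; it is not a cut vertex. No other vertex is a cut vertex either.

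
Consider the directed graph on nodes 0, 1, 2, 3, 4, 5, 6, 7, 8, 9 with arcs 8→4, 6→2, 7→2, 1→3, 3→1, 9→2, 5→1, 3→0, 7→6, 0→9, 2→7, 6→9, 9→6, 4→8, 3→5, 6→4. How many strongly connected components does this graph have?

4

{2, 6, 7, 9} are all mutually reachable — one SCC of size 4.
{1, 3, 5} are all mutually reachable — one SCC of size 3.
{4, 8} are all mutually reachable — one SCC of size 2.
{0} is an SCC by itself.
That gives 4 strongly connected components.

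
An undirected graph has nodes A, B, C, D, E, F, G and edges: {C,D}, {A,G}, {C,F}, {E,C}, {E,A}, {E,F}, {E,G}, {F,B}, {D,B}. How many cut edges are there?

0

The edges on the cycle E-A-G-E are not bridges since each lies on that cycle.
Every edge lies on some cycle, so there are no bridges.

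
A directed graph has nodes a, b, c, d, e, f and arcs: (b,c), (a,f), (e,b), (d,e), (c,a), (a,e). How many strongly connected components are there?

3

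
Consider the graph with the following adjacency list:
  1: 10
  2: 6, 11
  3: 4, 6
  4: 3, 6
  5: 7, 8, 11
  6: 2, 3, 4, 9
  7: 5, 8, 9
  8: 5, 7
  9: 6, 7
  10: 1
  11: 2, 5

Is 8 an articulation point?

No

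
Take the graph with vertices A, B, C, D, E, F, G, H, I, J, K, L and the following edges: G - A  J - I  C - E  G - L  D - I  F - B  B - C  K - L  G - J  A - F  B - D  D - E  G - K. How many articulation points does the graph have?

1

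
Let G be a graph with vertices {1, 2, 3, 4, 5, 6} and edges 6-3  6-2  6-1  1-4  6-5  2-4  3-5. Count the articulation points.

1

Removing 6 increases the component count from 1 to 2, so 6 is a cut vertex.
By contrast removing 1 leaves 1 component; it is not a cut vertex. No other vertex is a cut vertex either.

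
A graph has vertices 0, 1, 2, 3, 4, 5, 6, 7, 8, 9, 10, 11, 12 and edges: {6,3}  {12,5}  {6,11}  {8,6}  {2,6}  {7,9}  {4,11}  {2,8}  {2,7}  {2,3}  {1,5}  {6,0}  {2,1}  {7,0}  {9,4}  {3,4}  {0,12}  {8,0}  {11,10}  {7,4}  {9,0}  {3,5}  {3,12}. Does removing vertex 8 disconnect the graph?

No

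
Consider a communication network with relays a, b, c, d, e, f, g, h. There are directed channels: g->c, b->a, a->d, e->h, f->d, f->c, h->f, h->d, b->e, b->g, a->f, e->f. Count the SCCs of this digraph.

8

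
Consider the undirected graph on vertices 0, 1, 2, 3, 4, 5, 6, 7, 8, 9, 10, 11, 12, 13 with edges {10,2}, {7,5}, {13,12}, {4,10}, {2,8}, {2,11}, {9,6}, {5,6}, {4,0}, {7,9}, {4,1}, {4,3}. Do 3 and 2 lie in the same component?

Yes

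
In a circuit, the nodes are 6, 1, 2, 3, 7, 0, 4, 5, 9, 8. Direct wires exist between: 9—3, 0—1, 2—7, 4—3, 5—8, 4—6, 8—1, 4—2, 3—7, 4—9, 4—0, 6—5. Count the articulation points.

Removing 4 increases the component count from 1 to 2, so 4 is a cut vertex.
By contrast removing 7 leaves 1 component; it is not a cut vertex. No other vertex is a cut vertex either.

1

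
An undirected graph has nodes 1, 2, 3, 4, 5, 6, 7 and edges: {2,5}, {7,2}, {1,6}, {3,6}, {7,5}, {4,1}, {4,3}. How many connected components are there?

2

Starting from 2 we can reach 2, 5, 7. That is one component of size 3.
Starting from 1 we can reach 1, 3, 4, 6. That is one component of size 4.
Total: 2 components.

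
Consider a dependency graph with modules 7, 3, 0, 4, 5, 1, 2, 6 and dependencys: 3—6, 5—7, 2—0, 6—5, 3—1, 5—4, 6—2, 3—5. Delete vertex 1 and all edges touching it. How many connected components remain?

1

With 1 gone, the remaining components are: {0, 2, 3, 4, 5, 6, 7}.
That is 1 component.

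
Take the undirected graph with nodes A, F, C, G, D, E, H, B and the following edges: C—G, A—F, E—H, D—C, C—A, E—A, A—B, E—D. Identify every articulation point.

Removing A increases the component count from 1 to 3, so A is a cut vertex.
Removing C increases the component count from 1 to 2, so C is a cut vertex.
Removing E increases the component count from 1 to 2, so E is a cut vertex.
By contrast removing B leaves 1 component; it is not a cut vertex. No other vertex is a cut vertex either.

A, C, E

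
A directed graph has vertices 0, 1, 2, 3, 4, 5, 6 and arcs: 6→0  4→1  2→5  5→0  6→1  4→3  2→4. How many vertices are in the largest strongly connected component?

1

{4} is an SCC by itself.
{6} is an SCC by itself.
{2} is an SCC by itself.
{5} is an SCC by itself.
{1} is an SCC by itself.
(and 2 more singleton SCCs)
The largest has 1 vertex.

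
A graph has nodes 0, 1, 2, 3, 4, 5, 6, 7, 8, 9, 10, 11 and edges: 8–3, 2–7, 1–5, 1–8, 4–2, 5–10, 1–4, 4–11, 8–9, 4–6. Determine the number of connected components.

0 is isolated — a component by itself.
Starting from 1 we can reach 1, 2, 3, 4, 5, 6, 7, 8, 9, 10, 11. That is one component of size 11.
Total: 2 components.

2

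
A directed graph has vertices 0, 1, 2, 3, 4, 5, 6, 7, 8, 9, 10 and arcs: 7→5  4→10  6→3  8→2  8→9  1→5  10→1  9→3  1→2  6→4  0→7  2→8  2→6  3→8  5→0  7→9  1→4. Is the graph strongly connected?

From 8 we can reach every vertex (0, 1, 2, 3, 4, 5, 6, 7, 8, 9, 10), and every vertex can reach 8 (0, 1, 2, 3, 4, 5, 6, 7, 8, 9, 10). So the whole graph is one strongly connected component.

Yes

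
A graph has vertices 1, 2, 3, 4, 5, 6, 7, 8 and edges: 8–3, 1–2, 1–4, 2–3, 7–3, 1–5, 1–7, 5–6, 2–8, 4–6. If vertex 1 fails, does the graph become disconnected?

Deleting 1 raises the number of components from 1 to 2, so 1 is a cut vertex.

Yes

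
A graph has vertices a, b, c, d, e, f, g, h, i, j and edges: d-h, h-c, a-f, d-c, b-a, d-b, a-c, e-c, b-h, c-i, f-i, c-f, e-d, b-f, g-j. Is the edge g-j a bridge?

Yes

Removing g-j leaves no path between g and j: the component count goes from 2 to 3. So it is a bridge.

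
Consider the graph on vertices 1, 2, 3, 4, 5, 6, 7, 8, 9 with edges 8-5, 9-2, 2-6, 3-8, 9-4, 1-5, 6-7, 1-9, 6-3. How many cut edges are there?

The edges on the cycle 1-9-2-6-3-8-5-1 are not bridges since each lies on that cycle.
But removing 7-6 disconnects 7 from 6; removing 9-4 disconnects 9 from 4 — these are bridges.
That makes 2 bridges.

2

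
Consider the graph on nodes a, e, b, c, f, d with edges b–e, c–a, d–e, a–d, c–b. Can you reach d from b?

From b we can reach a, b, c, d, e, which includes d.

Yes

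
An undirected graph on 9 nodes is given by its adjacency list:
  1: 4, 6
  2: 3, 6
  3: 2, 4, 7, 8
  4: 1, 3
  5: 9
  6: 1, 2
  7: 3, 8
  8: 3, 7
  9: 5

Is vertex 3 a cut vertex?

Yes

Deleting 3 raises the number of components from 2 to 3, so 3 is a cut vertex.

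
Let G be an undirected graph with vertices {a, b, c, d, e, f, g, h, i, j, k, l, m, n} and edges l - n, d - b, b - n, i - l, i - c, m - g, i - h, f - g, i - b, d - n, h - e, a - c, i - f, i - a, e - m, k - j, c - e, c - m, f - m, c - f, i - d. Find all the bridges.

j-k

The edges on the cycle i-h-e-m-g-f-i are not bridges since each lies on that cycle.
But removing k - j disconnects k from j — this is a bridge.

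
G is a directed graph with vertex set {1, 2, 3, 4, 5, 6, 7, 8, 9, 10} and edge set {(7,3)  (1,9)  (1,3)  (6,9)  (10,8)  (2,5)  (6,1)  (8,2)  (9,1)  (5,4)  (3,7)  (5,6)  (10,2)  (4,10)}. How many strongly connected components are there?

4

{2, 4, 5, 8, 10} are all mutually reachable — one SCC of size 5.
{3, 7} are all mutually reachable — one SCC of size 2.
{1, 9} are all mutually reachable — one SCC of size 2.
{6} is an SCC by itself.
That gives 4 strongly connected components.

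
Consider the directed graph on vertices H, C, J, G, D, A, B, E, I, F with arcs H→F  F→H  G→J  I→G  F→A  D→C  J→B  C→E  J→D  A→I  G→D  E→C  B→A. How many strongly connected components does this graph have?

4

{A, B, G, I, J} are all mutually reachable — one SCC of size 5.
{C, E} are all mutually reachable — one SCC of size 2.
{F, H} are all mutually reachable — one SCC of size 2.
{D} is an SCC by itself.
That gives 4 strongly connected components.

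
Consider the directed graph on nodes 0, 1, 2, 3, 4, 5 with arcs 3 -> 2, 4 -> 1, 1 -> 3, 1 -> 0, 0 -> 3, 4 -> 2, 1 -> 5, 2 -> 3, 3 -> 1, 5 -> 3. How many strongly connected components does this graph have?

2

{0, 1, 2, 3, 5} are all mutually reachable — one SCC of size 5.
{4} is an SCC by itself.
That gives 2 strongly connected components.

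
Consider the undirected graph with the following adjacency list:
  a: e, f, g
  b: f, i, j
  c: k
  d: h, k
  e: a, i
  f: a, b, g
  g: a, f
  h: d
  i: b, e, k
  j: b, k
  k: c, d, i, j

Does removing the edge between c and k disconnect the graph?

Yes

Removing c-k leaves no path between c and k: the component count goes from 1 to 2. So it is a bridge.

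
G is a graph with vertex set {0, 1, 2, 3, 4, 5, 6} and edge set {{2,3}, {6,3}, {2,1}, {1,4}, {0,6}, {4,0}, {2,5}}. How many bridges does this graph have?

1

The edges on the cycle 2-1-4-0-6-3-2 are not bridges since each lies on that cycle.
But removing 2–5 disconnects 2 from 5 — this is a bridge.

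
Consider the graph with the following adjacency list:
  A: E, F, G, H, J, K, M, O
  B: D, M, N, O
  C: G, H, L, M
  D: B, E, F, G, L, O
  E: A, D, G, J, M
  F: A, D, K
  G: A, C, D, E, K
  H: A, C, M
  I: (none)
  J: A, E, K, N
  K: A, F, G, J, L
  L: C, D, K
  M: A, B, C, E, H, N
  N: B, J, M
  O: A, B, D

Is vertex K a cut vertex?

Deleting K leaves 2 components (was 2), so K is not a cut vertex.

No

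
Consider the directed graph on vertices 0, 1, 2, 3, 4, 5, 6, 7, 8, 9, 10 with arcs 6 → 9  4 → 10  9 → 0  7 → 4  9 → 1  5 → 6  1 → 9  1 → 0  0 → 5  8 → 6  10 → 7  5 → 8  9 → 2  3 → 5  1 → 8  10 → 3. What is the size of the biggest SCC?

{0, 1, 5, 6, 8, 9} are all mutually reachable — one SCC of size 6.
{4, 7, 10} are all mutually reachable — one SCC of size 3.
{3} is an SCC by itself.
{2} is an SCC by itself.
The largest has 6 vertices.

6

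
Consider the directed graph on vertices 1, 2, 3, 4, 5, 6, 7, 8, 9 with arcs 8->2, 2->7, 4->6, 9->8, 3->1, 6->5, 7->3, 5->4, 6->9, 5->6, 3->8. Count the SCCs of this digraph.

4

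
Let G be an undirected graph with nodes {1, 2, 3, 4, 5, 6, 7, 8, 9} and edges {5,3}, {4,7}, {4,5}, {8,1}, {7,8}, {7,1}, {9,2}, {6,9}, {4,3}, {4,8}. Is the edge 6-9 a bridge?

Removing 6-9 leaves no path between 6 and 9: the component count goes from 2 to 3. So it is a bridge.

Yes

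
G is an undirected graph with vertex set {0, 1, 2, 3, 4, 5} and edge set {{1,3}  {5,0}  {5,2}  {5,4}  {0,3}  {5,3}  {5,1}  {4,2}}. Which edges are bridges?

none

The edges on the cycle 5-4-2-5 are not bridges since each lies on that cycle.
Every edge lies on some cycle, so there are no bridges.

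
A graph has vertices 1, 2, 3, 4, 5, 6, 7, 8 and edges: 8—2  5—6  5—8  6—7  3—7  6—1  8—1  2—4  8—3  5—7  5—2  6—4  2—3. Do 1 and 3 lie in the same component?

From 1 we can reach 1, 2, 3, 4, 5, 6, 7, 8, which includes 3.

Yes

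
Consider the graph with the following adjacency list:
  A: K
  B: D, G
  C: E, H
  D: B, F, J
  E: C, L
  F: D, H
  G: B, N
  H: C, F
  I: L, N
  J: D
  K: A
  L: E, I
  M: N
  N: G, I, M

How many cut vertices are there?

Removing D increases the component count from 2 to 3, so D is a cut vertex.
Removing N increases the component count from 2 to 3, so N is a cut vertex.
By contrast removing L leaves 2 components; it is not a cut vertex. No other vertex is a cut vertex either.

2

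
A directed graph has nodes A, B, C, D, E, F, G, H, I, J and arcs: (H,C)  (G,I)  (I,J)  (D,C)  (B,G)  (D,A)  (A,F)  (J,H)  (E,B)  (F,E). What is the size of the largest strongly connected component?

{I} is an SCC by itself.
{B} is an SCC by itself.
{F} is an SCC by itself.
{J} is an SCC by itself.
{G} is an SCC by itself.
(and 5 more singleton SCCs)
The largest has 1 vertex.

1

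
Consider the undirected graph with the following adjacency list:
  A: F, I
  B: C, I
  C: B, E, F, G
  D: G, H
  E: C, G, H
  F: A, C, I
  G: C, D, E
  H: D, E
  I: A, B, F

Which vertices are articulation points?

C

Removing C increases the component count from 1 to 2, so C is a cut vertex.
By contrast removing A leaves 1 component; it is not a cut vertex. No other vertex is a cut vertex either.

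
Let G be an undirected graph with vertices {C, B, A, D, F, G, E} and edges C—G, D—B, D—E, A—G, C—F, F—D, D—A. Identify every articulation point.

Removing D increases the component count from 1 to 3, so D is a cut vertex.
By contrast removing F leaves 1 component; it is not a cut vertex. No other vertex is a cut vertex either.

D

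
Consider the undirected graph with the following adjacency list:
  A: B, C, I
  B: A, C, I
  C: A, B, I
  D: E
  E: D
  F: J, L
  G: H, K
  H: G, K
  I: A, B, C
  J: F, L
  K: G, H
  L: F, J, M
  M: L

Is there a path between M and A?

No

The component containing M is {F, J, L, M}, and A is not in it.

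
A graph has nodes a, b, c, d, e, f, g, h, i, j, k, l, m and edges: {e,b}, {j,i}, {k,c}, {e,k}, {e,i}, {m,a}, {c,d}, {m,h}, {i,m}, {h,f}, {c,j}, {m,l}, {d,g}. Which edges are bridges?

a-m, b-e, c-d, d-g, f-h, h-m, i-m, l-m

The edges on the cycle e-k-c-j-i-e are not bridges since each lies on that cycle.
But removing l–m disconnects l from m; removing i–m disconnects i from m; removing h–f disconnects h from f; removing g–d disconnects g from d — these are bridges.
In total 8 edges are bridges.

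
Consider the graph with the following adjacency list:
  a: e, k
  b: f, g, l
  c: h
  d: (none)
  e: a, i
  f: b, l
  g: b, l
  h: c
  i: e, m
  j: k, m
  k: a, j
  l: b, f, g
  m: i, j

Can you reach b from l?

From l we can reach b, f, g, l, which includes b.

Yes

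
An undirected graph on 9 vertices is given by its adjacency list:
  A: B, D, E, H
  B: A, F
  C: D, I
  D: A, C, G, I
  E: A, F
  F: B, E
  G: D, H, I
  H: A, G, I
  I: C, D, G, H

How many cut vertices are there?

Removing A increases the component count from 1 to 2, so A is a cut vertex.
By contrast removing I leaves 1 component; it is not a cut vertex. No other vertex is a cut vertex either.

1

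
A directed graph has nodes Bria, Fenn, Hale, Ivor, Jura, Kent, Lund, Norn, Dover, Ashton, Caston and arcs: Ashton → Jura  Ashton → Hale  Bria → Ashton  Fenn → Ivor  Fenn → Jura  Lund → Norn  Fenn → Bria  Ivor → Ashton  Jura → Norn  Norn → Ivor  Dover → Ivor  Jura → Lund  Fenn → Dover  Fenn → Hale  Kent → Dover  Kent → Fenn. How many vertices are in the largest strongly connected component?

{Ivor, Jura, Lund, Norn, Ashton} are all mutually reachable — one SCC of size 5.
{Hale} is an SCC by itself.
{Fenn} is an SCC by itself.
{Kent} is an SCC by itself.
{Dover} is an SCC by itself.
(and 2 more singleton SCCs)
The largest has 5 vertices.

5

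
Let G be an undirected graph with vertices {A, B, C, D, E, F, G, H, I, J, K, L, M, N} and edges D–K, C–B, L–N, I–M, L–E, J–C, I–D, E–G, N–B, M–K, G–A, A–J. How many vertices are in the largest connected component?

8

F is isolated — a component by itself.
H is isolated — a component by itself.
Starting from D we can reach D, I, K, M. That is one component of size 4.
Starting from A we can reach A, B, C, E, G, J, L, N. That is one component of size 8.
The largest has 8 vertices.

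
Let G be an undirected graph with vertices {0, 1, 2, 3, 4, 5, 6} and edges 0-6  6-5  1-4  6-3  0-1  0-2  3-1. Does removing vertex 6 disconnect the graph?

Deleting 6 raises the number of components from 1 to 2, so 6 is a cut vertex.

Yes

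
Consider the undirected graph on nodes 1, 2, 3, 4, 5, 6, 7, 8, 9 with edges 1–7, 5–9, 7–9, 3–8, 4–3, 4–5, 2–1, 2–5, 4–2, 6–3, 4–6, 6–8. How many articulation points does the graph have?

1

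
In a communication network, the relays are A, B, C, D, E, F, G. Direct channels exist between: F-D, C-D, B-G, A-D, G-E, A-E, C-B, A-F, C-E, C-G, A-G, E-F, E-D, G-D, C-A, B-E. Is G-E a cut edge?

After removing G-E, the path G-C-E still connects them, so the edge is not a bridge.

No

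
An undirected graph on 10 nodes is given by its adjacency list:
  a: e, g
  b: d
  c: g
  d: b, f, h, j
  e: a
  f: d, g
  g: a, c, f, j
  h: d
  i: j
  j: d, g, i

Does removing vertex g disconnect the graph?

Yes

Deleting g raises the number of components from 1 to 3, so g is a cut vertex.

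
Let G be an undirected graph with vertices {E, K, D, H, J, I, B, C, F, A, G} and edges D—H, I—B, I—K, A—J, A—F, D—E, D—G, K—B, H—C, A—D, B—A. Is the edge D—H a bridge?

Removing D—H leaves no path between D and H: the component count goes from 1 to 2. So it is a bridge.

Yes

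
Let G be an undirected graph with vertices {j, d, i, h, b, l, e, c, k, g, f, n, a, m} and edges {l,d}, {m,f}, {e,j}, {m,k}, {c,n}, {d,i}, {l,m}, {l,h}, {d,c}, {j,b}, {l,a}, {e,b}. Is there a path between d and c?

Yes

From d we can reach a, c, d, f, h, i, k, l, m, n, which includes c.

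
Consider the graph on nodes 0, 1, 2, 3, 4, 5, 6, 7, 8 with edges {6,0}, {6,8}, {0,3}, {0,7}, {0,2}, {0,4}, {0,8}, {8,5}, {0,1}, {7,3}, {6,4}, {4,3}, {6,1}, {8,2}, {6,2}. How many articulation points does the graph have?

1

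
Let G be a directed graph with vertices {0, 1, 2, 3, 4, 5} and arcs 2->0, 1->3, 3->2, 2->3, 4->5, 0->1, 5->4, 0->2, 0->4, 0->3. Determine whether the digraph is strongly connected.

No

There is no directed path from 5 to 2, so the graph is not strongly connected.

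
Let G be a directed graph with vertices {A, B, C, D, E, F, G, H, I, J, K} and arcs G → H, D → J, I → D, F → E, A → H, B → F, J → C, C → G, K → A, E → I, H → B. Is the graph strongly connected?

There is no directed path from A to K, so the graph is not strongly connected.

No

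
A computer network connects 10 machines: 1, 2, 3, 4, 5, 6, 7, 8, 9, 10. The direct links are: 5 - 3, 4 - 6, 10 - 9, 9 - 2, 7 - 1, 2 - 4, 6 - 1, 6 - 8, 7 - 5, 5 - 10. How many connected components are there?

1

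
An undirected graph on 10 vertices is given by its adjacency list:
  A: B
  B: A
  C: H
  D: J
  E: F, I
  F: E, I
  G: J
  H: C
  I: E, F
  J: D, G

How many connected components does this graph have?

4

Starting from C we can reach C, H. That is one component of size 2.
Starting from A we can reach A, B. That is one component of size 2.
Starting from D we can reach D, G, J. That is one component of size 3.
Starting from E we can reach E, F, I. That is one component of size 3.
Total: 4 components.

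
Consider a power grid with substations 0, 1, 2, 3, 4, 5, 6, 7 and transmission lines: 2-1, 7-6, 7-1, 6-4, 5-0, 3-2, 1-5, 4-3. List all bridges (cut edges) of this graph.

The edges on the cycle 7-6-4-3-2-1-7 are not bridges since each lies on that cycle.
But removing 5-0 disconnects 5 from 0; removing 1-5 disconnects 1 from 5 — these are bridges.

0-5, 1-5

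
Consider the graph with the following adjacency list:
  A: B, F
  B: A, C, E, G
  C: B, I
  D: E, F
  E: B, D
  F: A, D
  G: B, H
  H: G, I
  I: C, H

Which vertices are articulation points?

B

Removing B increases the component count from 1 to 2, so B is a cut vertex.
By contrast removing E leaves 1 component; it is not a cut vertex. No other vertex is a cut vertex either.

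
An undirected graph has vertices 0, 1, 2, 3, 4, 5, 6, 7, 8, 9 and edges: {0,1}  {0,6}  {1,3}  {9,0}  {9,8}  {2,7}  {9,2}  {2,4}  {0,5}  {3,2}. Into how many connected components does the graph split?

Starting from 0 we can reach 0, 1, 2, 3, 4, 5, 6, 7, 8, 9. That is one component of size 10.
Total: 1 component.

1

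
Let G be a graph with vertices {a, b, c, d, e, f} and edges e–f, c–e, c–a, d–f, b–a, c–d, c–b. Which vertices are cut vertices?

c

Removing c increases the component count from 1 to 2, so c is a cut vertex.
By contrast removing f leaves 1 component; it is not a cut vertex. No other vertex is a cut vertex either.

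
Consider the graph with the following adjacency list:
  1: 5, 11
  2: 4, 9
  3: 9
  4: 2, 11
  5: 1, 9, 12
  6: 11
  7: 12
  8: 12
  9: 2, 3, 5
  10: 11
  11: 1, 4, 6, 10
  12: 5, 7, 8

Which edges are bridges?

10-11, 11-6, 12-5, 12-7, 12-8, 3-9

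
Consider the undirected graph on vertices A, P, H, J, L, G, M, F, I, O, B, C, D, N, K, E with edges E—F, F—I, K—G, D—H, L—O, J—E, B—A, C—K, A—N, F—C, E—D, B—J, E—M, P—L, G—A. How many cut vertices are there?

Removing A increases the component count from 2 to 3, so A is a cut vertex.
Removing D increases the component count from 2 to 3, so D is a cut vertex.
Removing E increases the component count from 2 to 4, so E is a cut vertex.
Likewise F, L are cut vertices.
By contrast removing B leaves 2 components; it is not a cut vertex. No other vertex is a cut vertex either.

5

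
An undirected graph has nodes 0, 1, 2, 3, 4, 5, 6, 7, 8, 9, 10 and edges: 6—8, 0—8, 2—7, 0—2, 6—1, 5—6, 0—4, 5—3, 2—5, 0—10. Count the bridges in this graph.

5

The edges on the cycle 0-2-5-6-8-0 are not bridges since each lies on that cycle.
But removing 6—1 disconnects 6 from 1; removing 0—4 disconnects 0 from 4; removing 7—2 disconnects 7 from 2; removing 5—3 disconnects 5 from 3 — these are bridges.
In total 5 edges are bridges.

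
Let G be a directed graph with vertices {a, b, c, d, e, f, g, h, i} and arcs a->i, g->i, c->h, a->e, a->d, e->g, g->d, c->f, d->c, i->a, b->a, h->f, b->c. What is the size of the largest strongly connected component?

4

{a, e, g, i} are all mutually reachable — one SCC of size 4.
{b} is an SCC by itself.
{d} is an SCC by itself.
{f} is an SCC by itself.
{h} is an SCC by itself.
(and 1 more singleton SCC)
The largest has 4 vertices.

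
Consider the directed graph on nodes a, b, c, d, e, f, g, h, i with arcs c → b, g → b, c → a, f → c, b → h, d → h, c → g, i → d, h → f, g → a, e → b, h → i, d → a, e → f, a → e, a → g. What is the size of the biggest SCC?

{a, b, c, d, e, f, g, h, i} are all mutually reachable — one SCC of size 9.
The largest has 9 vertices.

9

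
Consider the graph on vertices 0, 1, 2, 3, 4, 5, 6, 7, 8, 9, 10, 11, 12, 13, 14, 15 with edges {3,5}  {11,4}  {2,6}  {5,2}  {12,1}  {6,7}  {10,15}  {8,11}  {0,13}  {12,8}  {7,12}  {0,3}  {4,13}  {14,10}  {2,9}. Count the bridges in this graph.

The edges on the cycle 0-3-5-2-6-7-12-8-11-4-13-0 are not bridges since each lies on that cycle.
But removing 14—10 disconnects 14 from 10; removing 10—15 disconnects 10 from 15; removing 9—2 disconnects 9 from 2; removing 1—12 disconnects 1 from 12 — these are bridges.
That makes 4 bridges.

4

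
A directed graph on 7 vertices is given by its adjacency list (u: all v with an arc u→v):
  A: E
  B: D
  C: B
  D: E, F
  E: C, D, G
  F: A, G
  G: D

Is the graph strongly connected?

From C we can reach every vertex (A, B, C, D, E, F, G), and every vertex can reach C (A, B, C, D, E, F, G). So the whole graph is one strongly connected component.

Yes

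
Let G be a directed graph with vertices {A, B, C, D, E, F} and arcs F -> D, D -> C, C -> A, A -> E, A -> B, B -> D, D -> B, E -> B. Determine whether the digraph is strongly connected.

No

There is no directed path from A to F, so the graph is not strongly connected.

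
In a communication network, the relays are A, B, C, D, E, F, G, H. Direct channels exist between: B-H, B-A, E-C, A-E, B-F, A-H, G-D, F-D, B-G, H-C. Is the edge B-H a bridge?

No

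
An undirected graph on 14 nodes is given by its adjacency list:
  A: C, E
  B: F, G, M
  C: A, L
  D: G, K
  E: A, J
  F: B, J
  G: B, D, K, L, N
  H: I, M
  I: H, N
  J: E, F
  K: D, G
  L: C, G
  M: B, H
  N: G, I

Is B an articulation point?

No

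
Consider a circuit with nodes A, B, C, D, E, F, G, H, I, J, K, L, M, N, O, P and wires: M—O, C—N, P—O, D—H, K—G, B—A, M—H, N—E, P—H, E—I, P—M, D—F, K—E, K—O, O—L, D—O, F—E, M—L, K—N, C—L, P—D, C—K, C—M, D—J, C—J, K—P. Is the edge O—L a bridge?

After removing O—L, the path O-M-L still connects them, so the edge is not a bridge.

No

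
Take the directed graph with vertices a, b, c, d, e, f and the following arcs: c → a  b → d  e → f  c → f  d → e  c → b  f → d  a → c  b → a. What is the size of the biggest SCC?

{d, e, f} are all mutually reachable — one SCC of size 3.
{a, b, c} are all mutually reachable — one SCC of size 3.
The largest has 3 vertices.

3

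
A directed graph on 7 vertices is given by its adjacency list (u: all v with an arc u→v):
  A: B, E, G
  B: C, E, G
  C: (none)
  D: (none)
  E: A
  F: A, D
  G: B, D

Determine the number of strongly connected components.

4

{A, B, E, G} are all mutually reachable — one SCC of size 4.
{D} is an SCC by itself.
{C} is an SCC by itself.
{F} is an SCC by itself.
That gives 4 strongly connected components.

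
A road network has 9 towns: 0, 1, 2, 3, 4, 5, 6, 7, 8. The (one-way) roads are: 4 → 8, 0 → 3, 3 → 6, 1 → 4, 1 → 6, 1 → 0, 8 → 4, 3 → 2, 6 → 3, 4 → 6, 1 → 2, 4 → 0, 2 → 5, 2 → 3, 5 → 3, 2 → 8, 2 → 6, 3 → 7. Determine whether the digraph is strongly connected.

No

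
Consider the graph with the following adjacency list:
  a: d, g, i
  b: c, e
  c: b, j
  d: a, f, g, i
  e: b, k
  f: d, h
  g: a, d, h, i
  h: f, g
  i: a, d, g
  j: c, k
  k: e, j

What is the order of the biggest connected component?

6

Starting from b we can reach b, c, e, j, k. That is one component of size 5.
Starting from a we can reach a, d, f, g, h, i. That is one component of size 6.
The largest has 6 vertices.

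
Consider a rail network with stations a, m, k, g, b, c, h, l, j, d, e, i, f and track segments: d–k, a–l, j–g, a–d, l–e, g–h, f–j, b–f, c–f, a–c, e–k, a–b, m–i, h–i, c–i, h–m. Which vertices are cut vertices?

a

Removing a increases the component count from 1 to 2, so a is a cut vertex.
By contrast removing j leaves 1 component; it is not a cut vertex. No other vertex is a cut vertex either.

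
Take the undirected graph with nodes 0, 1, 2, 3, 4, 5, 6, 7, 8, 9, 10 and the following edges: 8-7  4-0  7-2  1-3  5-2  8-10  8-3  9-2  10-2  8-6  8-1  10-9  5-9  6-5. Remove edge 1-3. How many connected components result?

2

1 and 3 are still connected via 1-8-3, so the component count stays at 2.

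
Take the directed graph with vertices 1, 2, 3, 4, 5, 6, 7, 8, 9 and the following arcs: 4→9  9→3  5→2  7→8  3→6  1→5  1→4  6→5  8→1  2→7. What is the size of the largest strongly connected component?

9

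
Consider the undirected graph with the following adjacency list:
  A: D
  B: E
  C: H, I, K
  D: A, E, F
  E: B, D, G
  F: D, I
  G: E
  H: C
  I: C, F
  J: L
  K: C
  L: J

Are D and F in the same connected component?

From D we can reach A, B, C, D, E, F, G, H, I, K, which includes F.

Yes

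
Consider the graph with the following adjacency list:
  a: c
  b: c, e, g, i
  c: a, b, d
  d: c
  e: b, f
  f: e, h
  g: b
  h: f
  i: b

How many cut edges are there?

removing h-f disconnects h from f; removing e-b disconnects e from b; removing b-c disconnects b from c; removing g-b disconnects g from b — these are bridges.
In total 8 edges are bridges.

8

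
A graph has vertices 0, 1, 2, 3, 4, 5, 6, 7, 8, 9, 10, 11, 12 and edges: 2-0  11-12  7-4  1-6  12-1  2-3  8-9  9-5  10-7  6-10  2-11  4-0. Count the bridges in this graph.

3

The edges on the cycle 2-11-12-1-6-10-7-4-0-2 are not bridges since each lies on that cycle.
But removing 8-9 disconnects 8 from 9; removing 9-5 disconnects 9 from 5; removing 2-3 disconnects 2 from 3 — these are bridges.
That makes 3 bridges.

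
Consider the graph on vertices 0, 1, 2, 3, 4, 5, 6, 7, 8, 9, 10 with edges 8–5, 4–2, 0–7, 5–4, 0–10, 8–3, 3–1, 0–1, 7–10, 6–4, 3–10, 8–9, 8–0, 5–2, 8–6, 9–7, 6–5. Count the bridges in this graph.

The edges on the cycle 8-6-4-2-5-8 are not bridges since each lies on that cycle.
Every edge lies on some cycle, so there are no bridges.

0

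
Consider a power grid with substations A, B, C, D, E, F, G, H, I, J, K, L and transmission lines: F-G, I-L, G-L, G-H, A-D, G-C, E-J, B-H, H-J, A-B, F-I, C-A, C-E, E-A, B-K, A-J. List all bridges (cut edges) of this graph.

The edges on the cycle G-C-E-J-H-G are not bridges since each lies on that cycle.
But removing B-K disconnects B from K; removing D-A disconnects D from A — these are bridges.

A-D, B-K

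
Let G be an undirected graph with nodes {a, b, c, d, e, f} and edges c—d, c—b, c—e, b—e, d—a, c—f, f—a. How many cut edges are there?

0

The edges on the cycle c-b-e-c are not bridges since each lies on that cycle.
Every edge lies on some cycle, so there are no bridges.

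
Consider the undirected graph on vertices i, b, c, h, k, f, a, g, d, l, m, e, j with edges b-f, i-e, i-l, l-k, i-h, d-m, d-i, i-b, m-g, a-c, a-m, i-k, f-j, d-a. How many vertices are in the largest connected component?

Starting from a we can reach a, b, c, d, e, f, g, h, i, j, k, l, m. That is one component of size 13.
The largest has 13 vertices.

13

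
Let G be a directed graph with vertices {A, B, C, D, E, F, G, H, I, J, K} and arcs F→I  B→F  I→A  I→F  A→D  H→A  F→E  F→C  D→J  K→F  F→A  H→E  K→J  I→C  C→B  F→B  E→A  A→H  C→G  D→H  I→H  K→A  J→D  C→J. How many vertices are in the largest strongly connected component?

{A, D, E, H, J} are all mutually reachable — one SCC of size 5.
{B, C, F, I} are all mutually reachable — one SCC of size 4.
{K} is an SCC by itself.
{G} is an SCC by itself.
The largest has 5 vertices.

5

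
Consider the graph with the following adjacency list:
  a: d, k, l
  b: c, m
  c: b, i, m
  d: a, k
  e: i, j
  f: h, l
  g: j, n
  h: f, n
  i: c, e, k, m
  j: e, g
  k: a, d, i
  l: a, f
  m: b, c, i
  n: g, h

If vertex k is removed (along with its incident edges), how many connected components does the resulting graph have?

With k gone, the remaining components are: {a, b, c, d, e, f, g, h, i, j, l, m, n}.
That is 1 component.

1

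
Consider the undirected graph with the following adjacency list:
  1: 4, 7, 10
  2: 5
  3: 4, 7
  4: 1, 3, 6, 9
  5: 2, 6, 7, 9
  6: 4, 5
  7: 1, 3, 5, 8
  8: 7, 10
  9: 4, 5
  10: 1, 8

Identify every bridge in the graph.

2-5

The edges on the cycle 7-8-10-1-4-3-7 are not bridges since each lies on that cycle.
But removing 5-2 disconnects 5 from 2 — this is a bridge.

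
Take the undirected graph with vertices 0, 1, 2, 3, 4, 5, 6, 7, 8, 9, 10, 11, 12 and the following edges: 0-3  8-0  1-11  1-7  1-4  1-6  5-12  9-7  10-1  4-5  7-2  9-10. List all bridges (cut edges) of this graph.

The edges on the cycle 9-10-1-7-9 are not bridges since each lies on that cycle.
But removing 6-1 disconnects 6 from 1; removing 0-3 disconnects 0 from 3; removing 4-5 disconnects 4 from 5; removing 7-2 disconnects 7 from 2 — these are bridges.
In total 8 edges are bridges.

0-3, 0-8, 1-11, 1-4, 1-6, 12-5, 2-7, 4-5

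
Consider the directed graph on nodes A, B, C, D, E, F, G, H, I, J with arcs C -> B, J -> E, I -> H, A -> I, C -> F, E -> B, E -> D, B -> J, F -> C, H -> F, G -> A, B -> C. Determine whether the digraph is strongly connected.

No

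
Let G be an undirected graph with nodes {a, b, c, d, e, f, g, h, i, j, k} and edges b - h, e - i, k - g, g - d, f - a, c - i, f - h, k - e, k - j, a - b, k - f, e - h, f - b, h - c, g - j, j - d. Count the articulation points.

1

Removing k increases the component count from 1 to 2, so k is a cut vertex.
By contrast removing i leaves 1 component; it is not a cut vertex. No other vertex is a cut vertex either.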